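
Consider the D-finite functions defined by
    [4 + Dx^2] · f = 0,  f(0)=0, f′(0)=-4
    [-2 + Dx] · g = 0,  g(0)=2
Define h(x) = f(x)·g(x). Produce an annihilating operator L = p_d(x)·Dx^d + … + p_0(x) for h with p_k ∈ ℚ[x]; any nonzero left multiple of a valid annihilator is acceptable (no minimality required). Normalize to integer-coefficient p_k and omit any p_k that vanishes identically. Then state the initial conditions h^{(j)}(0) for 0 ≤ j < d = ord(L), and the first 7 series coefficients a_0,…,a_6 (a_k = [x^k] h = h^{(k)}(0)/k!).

L = 8 - 4·Dx + Dx^2  (order 2).
h: a_k = 0, -8, -16, -32/3, 0, 64/15, 128/45, …
ICs: h(0) = 0, h′(0) = -8.

f: a_k = 0, -4, 0, 8/3, 0, -8/15, 0, …
g: a_k = 2, 4, 4, 8/3, 4/3, 8/15, 8/45, …
f·g: L₀ = L_f ⊗_s L_g, ord ≤ 2·1.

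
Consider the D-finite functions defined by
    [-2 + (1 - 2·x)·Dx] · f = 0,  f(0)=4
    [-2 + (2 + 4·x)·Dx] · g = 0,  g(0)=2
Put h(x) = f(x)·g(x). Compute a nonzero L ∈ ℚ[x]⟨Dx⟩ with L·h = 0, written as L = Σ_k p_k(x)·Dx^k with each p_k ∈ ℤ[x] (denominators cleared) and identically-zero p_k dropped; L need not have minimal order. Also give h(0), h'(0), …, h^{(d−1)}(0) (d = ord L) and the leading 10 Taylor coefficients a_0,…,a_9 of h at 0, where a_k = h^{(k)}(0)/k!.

L = (3 + 2·x) + (-1 + 4·x^2)·Dx  (order 1).
h: a_k = 8, 24, 44, 92, 179, 365, 1439/2, 2911/2, 46147/16, 93009/16, …
ICs: h(0) = 8.

f: a_k = 4, 8, 16, 32, 64, 128, 256, 512, 1024, 2048, …
g: a_k = 2, 2, -1, 1, -5/4, 7/4, -21/8, 33/8, -429/64, 715/64, …
h₀=f·g: eliminate ⇒ L₀, order ≤ 1·1.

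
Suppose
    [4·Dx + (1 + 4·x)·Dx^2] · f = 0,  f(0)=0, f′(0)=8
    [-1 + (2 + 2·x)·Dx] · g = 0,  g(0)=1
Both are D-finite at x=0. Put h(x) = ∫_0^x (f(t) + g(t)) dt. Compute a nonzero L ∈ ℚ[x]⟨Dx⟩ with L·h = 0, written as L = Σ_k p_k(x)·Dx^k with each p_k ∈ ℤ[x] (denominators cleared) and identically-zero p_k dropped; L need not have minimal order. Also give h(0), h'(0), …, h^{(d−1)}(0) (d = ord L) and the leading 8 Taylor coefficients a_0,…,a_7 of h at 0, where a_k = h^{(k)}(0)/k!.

L = (52 + 16·x)·Dx^2 + (125 + 232·x + 80·x^2)·Dx^3 + (14 + 78·x + 96·x^2 + 32·x^3)·Dx^4  (order 4).
h: a_k = 0, 1, 17/4, -43/8, 2051/192, -16389/640, 524323/7680, -4194367/21504, …
ICs: h(0) = 0, h′(0) = 1, h′′(0) = 17/2, h′′′(0) = -129/4.

f: a_k = 0, 8, -16, 128/3, -128, 2048/5, -4096/3, 32768/7, …
g: a_k = 1, 1/2, -1/8, 1/16, -5/128, 7/256, -21/1024, 33/2048, …
Sum ⇒ L₀ = lclm(L_f,L_g) in ℚ(x)⟨Dx⟩.
h=∫₀ˣh₀: take L = L₀·Dx.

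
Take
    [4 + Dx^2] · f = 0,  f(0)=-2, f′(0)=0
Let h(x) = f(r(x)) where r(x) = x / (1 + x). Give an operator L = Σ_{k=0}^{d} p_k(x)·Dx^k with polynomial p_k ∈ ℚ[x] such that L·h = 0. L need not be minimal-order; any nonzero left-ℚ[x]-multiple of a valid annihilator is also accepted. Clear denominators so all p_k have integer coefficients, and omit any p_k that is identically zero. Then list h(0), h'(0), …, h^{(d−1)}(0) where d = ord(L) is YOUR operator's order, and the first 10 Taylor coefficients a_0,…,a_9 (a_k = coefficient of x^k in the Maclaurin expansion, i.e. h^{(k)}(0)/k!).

f: a_k = -2, 0, 4, 0, -4/3, 0, 8/45, 0, -4/315, 0, …
Substitute x→r, Dx→(1/r')Dx; clear ⇒ L₀.
L = 4 + (2 + 6·x + 6·x^2 + 2·x^3)·Dx + (1 + 4·x + 6·x^2 + 4·x^3 + x^4)·Dx^2  (order 2).
h: a_k = -2, 0, 4, -8, 32/3, -32/3, 308/45, 8/5, -4708/315, 10336/315, …
ICs: h(0) = -2, h′(0) = 0.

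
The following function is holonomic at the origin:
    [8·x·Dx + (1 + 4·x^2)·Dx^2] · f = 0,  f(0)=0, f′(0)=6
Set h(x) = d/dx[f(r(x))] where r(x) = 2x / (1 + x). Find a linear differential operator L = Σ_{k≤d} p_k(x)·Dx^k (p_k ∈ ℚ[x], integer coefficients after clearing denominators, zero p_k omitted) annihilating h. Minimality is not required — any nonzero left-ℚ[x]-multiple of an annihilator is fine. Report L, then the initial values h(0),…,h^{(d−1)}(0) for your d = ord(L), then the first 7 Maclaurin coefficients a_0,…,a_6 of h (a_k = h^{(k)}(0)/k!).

f: a_k = 0, 6, 0, -8, 0, 96/5, 0, …
f∘r: x↦r, Dx↦Dx/r' in L_f ⇒ L₀.
h=h₀': d/dx-closure on L₀ ⇒ L.
L = (2 + 34·x) + (1 + 2·x + 17·x^2)·Dx  (order 1).
h: a_k = 12, -24, -156, 720, 1212, -14664, 8724, …
ICs: h(0) = 12.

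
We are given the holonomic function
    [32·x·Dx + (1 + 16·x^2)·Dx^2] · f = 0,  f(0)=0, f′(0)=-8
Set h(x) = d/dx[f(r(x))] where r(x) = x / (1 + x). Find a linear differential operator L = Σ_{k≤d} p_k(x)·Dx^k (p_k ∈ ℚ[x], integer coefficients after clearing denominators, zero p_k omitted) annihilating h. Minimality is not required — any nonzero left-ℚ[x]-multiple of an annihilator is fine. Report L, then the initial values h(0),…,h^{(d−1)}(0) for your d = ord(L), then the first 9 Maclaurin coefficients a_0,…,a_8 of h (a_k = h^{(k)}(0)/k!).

L = (2 + 34·x) + (1 + 2·x + 17·x^2)·Dx  (order 1).
h: a_k = -8, 16, 104, -480, -808, 9776, -5816, -154560, 407992, …
ICs: h(0) = -8.

f: a_k = 0, -8, 0, 128/3, 0, -2048/5, 0, 32768/7, 0, …
Change of var in L_f (x↦r) gives L₀.
Differentiate: ansatz ord ≤ ord L₀ ⇒ L.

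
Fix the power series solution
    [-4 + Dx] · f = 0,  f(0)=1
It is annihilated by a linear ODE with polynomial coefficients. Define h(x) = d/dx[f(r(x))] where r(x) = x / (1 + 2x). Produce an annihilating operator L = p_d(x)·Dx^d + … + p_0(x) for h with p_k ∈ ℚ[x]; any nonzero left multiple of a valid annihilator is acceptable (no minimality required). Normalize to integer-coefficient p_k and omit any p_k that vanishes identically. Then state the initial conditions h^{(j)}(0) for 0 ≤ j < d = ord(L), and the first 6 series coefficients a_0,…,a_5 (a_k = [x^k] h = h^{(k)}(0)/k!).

f: a_k = 1, 4, 8, 32/3, 32/3, 128/15, …
h₀=f(r): pull back L_f along r ⇒ L₀.
h=h₀': d/dx-closure on L₀ ⇒ L.
L = -8·x + (-1 - 4·x - 4·x^2)·Dx  (order 1).
h: a_k = 4, 0, -16, 128/3, -64, 512/15, …
ICs: h(0) = 4.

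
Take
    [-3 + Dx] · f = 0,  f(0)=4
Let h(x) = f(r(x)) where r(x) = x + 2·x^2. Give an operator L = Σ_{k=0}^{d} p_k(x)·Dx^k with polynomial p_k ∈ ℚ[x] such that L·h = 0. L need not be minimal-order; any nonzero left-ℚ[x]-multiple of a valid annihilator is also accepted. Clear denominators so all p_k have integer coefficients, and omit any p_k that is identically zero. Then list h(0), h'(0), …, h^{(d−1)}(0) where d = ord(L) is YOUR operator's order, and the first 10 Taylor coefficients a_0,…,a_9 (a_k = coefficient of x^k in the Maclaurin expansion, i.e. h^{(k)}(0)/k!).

L = (-3 - 12·x) + Dx  (order 1).
h: a_k = 4, 12, 42, 90, 387/2, 3321/10, 11061/20, 112887/140, 253557/224, 232389/160, …
ICs: h(0) = 4.

f: a_k = 4, 12, 18, 18, 27/2, 81/10, 81/20, 243/140, 729/1120, 243/1120, …
f∘r: x↦r, Dx↦Dx/r' in L_f ⇒ L₀.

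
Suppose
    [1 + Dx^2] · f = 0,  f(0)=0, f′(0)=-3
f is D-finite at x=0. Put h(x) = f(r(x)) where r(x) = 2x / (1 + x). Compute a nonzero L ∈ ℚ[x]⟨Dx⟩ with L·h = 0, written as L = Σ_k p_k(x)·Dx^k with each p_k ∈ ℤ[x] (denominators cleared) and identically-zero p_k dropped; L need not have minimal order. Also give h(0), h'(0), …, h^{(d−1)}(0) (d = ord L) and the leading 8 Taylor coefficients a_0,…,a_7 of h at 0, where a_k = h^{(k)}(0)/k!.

f: a_k = 0, -3, 0, 1/2, 0, -1/40, 0, 1/1680, …
Change of var in L_f (x↦r) gives L₀.
L = 4 + (2 + 6·x + 6·x^2 + 2·x^3)·Dx + (1 + 4·x + 6·x^2 + 4·x^3 + x^4)·Dx^2  (order 2).
h: a_k = 0, -6, 6, -2, -6, 86/5, -30, 4418/105, …
ICs: h(0) = 0, h′(0) = -6.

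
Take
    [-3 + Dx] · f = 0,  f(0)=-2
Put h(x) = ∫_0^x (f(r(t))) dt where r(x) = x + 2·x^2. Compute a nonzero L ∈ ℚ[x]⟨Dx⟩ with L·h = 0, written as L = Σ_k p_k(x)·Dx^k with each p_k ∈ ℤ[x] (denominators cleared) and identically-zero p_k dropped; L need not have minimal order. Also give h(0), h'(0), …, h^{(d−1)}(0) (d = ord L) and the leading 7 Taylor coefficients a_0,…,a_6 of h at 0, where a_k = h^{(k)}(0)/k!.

f: a_k = -2, -6, -9, -9, -27/4, -81/20, -81/40, …
Substitute x→r, Dx→(1/r')Dx; clear ⇒ L₀.
h=∫₀ˣh₀: take L = L₀·Dx.
L = (-3 - 12·x)·Dx + Dx^2  (order 2).
h: a_k = 0, -2, -3, -7, -45/4, -387/20, -1107/40, …
ICs: h(0) = 0, h′(0) = -2.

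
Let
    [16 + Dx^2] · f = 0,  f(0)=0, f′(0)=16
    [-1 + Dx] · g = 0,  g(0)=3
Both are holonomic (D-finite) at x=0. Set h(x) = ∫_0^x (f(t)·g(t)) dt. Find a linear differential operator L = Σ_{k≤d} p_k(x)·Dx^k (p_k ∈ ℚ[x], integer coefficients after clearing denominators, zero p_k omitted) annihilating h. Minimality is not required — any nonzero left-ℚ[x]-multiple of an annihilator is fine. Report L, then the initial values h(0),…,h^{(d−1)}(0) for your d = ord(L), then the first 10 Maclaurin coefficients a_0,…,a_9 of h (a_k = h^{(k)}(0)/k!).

L = 17·Dx - 2·Dx^2 + Dx^3  (order 3).
h: a_k = 0, 0, 24, 16, -26, -24, 101/15, 1222/105, 727/840, -23/9, …
ICs: h(0) = 0, h′(0) = 0, h′′(0) = 48.

f: a_k = 0, 16, 0, -128/3, 0, 512/15, 0, -4096/315, 0, 8192/2835, …
g: a_k = 3, 3, 3/2, 1/2, 1/8, 1/40, 1/240, 1/1680, 1/13440, 1/120960, …
h₀=f·g: eliminate ⇒ L₀, order ≤ 2·1.
h=∫₀ˣh₀: take L = L₀·Dx.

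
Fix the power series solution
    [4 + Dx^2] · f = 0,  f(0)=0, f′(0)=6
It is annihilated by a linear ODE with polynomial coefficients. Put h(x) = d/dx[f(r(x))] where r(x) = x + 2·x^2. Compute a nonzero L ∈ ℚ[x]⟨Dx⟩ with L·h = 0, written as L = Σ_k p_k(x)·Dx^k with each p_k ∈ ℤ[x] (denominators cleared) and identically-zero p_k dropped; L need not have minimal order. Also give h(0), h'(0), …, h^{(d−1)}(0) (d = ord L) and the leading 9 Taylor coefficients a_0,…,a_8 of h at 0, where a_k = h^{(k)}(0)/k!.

f: a_k = 0, 6, 0, -4, 0, 4/5, 0, -8/105, 0, …
f∘r: x↦r, Dx↦Dx/r' in L_f ⇒ L₀.
Differentiate: ansatz ord ≤ ord L₀ ⇒ L.
L = (52 + 64·x + 384·x^2 + 1024·x^3 + 1024·x^4) + (-12 - 48·x)·Dx + (1 + 8·x + 16·x^2)·Dx^2  (order 2).
h: a_k = 6, 24, -12, -96, -236, -144, 3352/15, 7552/15, 54436/105, …
ICs: h(0) = 6, h′(0) = 24.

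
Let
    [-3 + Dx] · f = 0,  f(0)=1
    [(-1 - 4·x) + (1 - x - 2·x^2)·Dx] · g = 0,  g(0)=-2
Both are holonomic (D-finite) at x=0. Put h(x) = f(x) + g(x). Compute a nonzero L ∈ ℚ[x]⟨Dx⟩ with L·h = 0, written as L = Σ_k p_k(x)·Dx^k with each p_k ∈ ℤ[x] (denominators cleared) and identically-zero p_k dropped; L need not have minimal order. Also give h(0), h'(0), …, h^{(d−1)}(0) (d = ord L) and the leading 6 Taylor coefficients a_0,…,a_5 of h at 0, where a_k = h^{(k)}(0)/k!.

L = (9 + 9·x + 126·x^2 + 72·x^3) + (3 - 30·x - 51·x^2 + 36·x^3 + 36·x^4)·Dx + (-2 + 9·x + 3·x^2 - 20·x^3 - 12·x^4)·Dx^2  (order 2).
h: a_k = -1, 1, -3/2, -11/2, -149/8, -1599/40, …
ICs: h(0) = -1, h′(0) = 1.

f: a_k = 1, 3, 9/2, 9/2, 27/8, 81/40, …
g: a_k = -2, -2, -6, -10, -22, -42, …
h₀=f+g: left-lcm gives L₀, ord ≤ 2.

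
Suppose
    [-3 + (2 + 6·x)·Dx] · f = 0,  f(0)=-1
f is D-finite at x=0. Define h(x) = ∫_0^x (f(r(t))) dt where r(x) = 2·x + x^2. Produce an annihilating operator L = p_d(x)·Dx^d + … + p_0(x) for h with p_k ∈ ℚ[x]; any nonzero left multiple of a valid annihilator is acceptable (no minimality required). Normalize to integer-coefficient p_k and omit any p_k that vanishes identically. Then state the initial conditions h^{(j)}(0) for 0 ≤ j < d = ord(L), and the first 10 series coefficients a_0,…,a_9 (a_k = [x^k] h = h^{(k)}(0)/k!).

L = (-3 - 3·x)·Dx + (1 + 6·x + 3·x^2)·Dx^2  (order 2).
h: a_k = 0, -1, -3/2, 1, -9/4, 63/10, -81/4, 999/14, -4293/16, 8469/8, …
ICs: h(0) = 0, h′(0) = -1.

f: a_k = -1, -3/2, 9/8, -27/16, 405/128, -1701/256, 15309/1024, -72171/2048, 2814669/32768, -14073345/65536, …
L₀ from L_f via x↦r, Dx↦r'^{-1}Dx.
h=∫h₀ ⇒ L = L₀·Dx.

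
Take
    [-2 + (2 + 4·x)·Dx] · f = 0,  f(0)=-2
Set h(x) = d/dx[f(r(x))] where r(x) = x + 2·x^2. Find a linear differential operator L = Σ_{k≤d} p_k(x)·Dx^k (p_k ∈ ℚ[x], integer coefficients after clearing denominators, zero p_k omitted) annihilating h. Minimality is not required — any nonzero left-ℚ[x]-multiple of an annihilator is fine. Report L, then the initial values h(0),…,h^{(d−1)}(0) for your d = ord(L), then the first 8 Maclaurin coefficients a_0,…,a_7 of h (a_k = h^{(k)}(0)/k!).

L = 3 + (-1 - 6·x - 12·x^2 - 16·x^3)·Dx  (order 1).
h: a_k = -2, -6, 9, -3, -75/4, 171/4, -147/8, -867/8, …
ICs: h(0) = -2.

f: a_k = -2, -2, 1, -1, 5/4, -7/4, 21/8, -33/8, …
L₀ from L_f via x↦r, Dx↦r'^{-1}Dx.
h=h₀': d/dx-closure on L₀ ⇒ L.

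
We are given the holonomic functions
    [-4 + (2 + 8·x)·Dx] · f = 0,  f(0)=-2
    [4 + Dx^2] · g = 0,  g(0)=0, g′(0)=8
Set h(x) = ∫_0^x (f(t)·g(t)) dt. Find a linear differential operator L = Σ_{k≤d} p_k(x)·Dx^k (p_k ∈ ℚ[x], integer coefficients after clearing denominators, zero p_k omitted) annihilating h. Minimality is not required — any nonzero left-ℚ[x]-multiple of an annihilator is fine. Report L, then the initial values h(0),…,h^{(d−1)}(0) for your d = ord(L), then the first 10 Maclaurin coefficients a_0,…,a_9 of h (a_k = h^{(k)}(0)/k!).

L = (16 + 32·x + 64·x^2)·Dx + (-4 - 16·x)·Dx^2 + (1 + 8·x + 16·x^2)·Dx^3  (order 3).
h: a_k = 0, 0, -8, -32/3, 32/3, -128/15, 1024/45, -2048/35, 48896/315, -247808/567, …
ICs: h(0) = 0, h′(0) = 0, h′′(0) = -16.

f: a_k = -2, -4, 4, -8, 20, -56, 168, -528, 1716, -5720, …
g: a_k = 0, 8, 0, -16/3, 0, 16/15, 0, -32/315, 0, 16/2835, …
Product ⇒ symmetric product L₀, ord ≤ 2.
Integrate: L := L₀·Dx.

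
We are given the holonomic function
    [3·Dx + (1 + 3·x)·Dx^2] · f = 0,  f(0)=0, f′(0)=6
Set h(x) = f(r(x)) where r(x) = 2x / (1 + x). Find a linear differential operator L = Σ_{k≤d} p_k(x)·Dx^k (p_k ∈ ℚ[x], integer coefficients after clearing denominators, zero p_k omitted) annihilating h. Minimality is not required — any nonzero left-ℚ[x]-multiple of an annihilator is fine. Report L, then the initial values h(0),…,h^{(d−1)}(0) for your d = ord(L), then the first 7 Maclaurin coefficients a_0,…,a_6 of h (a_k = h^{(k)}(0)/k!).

L = (8 + 14·x)·Dx + (1 + 8·x + 7·x^2)·Dx^2  (order 2).
h: a_k = 0, 12, -48, 228, -1200, 33612/5, -39216, …
ICs: h(0) = 0, h′(0) = 12.

f: a_k = 0, 6, -9, 18, -81/2, 486/5, -243, …
Substitute x→r, Dx→(1/r')Dx; clear ⇒ L₀.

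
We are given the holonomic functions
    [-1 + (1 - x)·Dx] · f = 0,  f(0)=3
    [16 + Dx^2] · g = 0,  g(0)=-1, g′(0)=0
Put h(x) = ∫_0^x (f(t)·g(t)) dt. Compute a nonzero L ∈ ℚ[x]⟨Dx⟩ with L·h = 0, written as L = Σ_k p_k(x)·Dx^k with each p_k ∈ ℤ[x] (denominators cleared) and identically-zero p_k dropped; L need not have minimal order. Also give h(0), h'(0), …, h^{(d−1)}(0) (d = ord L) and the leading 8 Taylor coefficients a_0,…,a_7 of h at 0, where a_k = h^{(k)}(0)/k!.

L = (-16 + 16·x)·Dx + 2·Dx^2 + (-1 + x)·Dx^3  (order 3).
h: a_k = 0, -3, -3/2, 7, 21/4, -11/5, -11/6, 13/15, …
ICs: h(0) = 0, h′(0) = -3, h′′(0) = -3.

f: a_k = 3, 3, 3, 3, 3, 3, 3, 3, …
g: a_k = -1, 0, 8, 0, -32/3, 0, 256/45, 0, …
f·g: L₀ = L_f ⊗_s L_g, ord ≤ 1·2.
∫: right-multiply L₀ by Dx.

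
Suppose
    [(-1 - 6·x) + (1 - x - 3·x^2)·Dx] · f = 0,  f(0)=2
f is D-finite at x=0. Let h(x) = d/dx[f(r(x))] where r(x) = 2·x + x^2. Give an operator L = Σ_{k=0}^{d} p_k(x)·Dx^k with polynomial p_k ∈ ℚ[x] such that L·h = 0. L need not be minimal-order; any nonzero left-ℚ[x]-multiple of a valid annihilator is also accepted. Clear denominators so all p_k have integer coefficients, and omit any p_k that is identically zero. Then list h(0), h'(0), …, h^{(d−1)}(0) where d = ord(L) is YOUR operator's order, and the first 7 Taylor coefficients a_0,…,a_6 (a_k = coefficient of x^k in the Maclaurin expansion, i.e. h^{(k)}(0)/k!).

f: a_k = 2, 2, 8, 14, 38, 80, 194, …
f∘r: x↦r, Dx↦Dx/r' in L_f ⇒ L₀.
Derive L from L₀ (diff closure).
L = (17 + 114·x + 597·x^2 + 1260·x^3 + 1215·x^4 + 540·x^5 + 90·x^6) + (-1 - 11·x + 21·x^2 + 211·x^3 + 405·x^4 + 333·x^5 + 126·x^6 + 18·x^7)·Dx  (order 1).
h: a_k = 4, 68, 432, 3136, 19300, 118452, 696528, …
ICs: h(0) = 4.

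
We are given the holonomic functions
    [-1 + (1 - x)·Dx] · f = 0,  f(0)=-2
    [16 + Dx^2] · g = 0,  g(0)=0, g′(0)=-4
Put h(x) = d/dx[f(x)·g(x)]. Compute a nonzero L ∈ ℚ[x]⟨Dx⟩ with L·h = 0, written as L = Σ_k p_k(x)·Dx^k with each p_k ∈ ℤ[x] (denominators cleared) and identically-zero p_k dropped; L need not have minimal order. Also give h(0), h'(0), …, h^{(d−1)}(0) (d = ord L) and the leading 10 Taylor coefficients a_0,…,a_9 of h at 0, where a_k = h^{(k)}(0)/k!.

L = (14 - 32·x + 16·x^2) + (-2 + 2·x)·Dx + (1 - 2·x + x^2)·Dx^2  (order 2).
h: a_k = 8, 16, -40, -160/3, 56/3, 112/5, -872/45, -6976/315, -536/45, -1072/81, …
ICs: h(0) = 8, h′(0) = 16.

f: a_k = -2, -2, -2, -2, -2, -2, -2, -2, -2, -2, …
g: a_k = 0, -4, 0, 32/3, 0, -128/15, 0, 1024/315, 0, -2048/2835, …
Sym-product of L_f,L_g gives L₀ (≤ ord 2).
h=h₀': d/dx-closure on L₀ ⇒ L.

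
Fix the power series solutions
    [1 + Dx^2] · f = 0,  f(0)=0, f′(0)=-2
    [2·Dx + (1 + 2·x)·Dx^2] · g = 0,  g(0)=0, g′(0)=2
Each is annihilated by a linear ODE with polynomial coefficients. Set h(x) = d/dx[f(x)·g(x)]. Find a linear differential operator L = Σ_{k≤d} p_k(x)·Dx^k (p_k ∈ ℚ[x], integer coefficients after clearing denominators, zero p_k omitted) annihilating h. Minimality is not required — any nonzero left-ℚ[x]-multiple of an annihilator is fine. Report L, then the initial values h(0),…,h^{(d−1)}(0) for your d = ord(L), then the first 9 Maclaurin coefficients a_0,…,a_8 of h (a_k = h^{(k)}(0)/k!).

L = (-52 - 31·x - 87·x^2 - 96·x^3 - 8·x^4 + 48·x^5 + 16·x^6) + (-33 - 98·x - 80·x^2 + 80·x^4 + 32·x^5)·Dx + (-55 - 46·x - 110·x^2 - 96·x^3 + 32·x^4 + 96·x^5 + 32·x^6)·Dx^2 + (-33 - 98·x - 80·x^2 + 80·x^4 + 32·x^5)·Dx^3 + (-3 - 15·x - 23·x^2 + 40·x^4 + 48·x^5 + 16·x^6)·Dx^4  (order 4).
h: a_k = 0, -8, 12, -56/3, 110/3, -215/3, 4207/30, -86894/315, 76243/140, …
ICs: h(0) = 0, h′(0) = -8, h′′(0) = 24, h′′′(0) = -112.

f: a_k = 0, -2, 0, 1/3, 0, -1/60, 0, 1/2520, 0, …
g: a_k = 0, 2, -2, 8/3, -4, 32/5, -32/3, 128/7, -32, …
Product ⇒ symmetric product L₀, ord ≤ 4.
Differentiate: ansatz ord ≤ ord L₀ ⇒ L.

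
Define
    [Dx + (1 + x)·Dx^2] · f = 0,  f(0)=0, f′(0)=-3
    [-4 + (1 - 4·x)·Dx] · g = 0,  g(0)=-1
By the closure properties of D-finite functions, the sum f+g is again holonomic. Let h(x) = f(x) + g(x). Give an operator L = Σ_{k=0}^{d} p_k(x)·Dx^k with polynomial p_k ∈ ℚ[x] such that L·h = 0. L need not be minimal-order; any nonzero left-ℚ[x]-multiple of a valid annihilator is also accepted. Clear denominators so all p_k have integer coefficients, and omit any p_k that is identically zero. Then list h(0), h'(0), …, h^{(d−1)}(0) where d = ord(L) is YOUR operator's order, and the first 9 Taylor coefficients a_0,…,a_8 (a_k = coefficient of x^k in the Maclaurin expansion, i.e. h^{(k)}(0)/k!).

f: a_k = 0, -3, 3/2, -1, 3/4, -3/5, 1/2, -3/7, 3/8, …
g: a_k = -1, -4, -16, -64, -256, -1024, -4096, -16384, -65536, …
L₀ := lclm(L_f,L_g); ord L₀ ≤ 2+1.
L = (-112 - 32·x)·Dx + (-94 - 208·x - 64·x^2)·Dx^2 + (9 - 23·x - 48·x^2 - 16·x^3)·Dx^3  (order 3).
h: a_k = -1, -7, -29/2, -65, -1021/4, -5123/5, -8191/2, -114691/7, -524285/8, …
ICs: h(0) = -1, h′(0) = -7, h′′(0) = -29.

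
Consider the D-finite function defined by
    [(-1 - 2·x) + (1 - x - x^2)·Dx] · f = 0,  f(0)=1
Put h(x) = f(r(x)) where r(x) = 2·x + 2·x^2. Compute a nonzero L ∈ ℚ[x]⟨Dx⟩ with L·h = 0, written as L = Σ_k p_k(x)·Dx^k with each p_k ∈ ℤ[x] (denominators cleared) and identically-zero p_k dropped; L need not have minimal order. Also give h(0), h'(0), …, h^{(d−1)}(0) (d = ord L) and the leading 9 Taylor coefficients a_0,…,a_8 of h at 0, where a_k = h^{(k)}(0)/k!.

L = (2 + 12·x + 24·x^2 + 16·x^3) + (-1 + 2·x + 6·x^2 + 8·x^3 + 4·x^4)·Dx  (order 1).
h: a_k = 1, 2, 10, 40, 160, 648, 2616, 10560, 42640, …
ICs: h(0) = 1.

f: a_k = 1, 1, 2, 3, 5, 8, 13, 21, 34, …
Substitute x→r, Dx→(1/r')Dx; clear ⇒ L₀.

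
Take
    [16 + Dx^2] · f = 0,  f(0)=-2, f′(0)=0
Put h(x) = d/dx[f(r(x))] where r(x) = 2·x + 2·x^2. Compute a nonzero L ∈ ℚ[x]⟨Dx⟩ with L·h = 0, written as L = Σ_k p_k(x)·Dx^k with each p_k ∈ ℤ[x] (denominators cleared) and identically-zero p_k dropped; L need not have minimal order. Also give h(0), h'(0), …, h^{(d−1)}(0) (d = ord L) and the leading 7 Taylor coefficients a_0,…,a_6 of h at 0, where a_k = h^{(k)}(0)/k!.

f: a_k = -2, 0, 16, 0, -64/3, 0, 512/45, …
Substitute x→r, Dx→(1/r')Dx; clear ⇒ L₀.
Derive L from L₀ (diff closure).
L = (76 + 512·x + 1536·x^2 + 2048·x^3 + 1024·x^4) + (-6 - 12·x)·Dx + (1 + 4·x + 4·x^2)·Dx^2  (order 2).
h: a_k = 0, 128, 384, -3328/3, -20480/3, -118784/15, 315392/15, …
ICs: h(0) = 0, h′(0) = 128.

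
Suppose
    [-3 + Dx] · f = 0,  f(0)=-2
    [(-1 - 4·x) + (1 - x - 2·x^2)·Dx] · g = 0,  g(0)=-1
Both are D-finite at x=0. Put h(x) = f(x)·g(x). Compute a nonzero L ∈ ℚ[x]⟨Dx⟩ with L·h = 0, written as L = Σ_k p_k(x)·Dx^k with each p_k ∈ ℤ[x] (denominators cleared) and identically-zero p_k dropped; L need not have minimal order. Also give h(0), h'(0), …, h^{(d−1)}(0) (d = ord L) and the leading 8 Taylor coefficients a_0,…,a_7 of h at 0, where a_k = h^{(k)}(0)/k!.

L = (4 + x - 6·x^2) + (-1 + x + 2·x^2)·Dx  (order 1).
h: a_k = 2, 8, 21, 46, 379/4, 954/5, 15293/40, 107071/140, …
ICs: h(0) = 2.

f: a_k = -2, -6, -9, -9, -27/4, -81/20, -81/40, -243/280, …
g: a_k = -1, -1, -3, -5, -11, -21, -43, -85, …
L₀ := L_f ⊗_s L_g (sym. prod.), ord ≤ 1.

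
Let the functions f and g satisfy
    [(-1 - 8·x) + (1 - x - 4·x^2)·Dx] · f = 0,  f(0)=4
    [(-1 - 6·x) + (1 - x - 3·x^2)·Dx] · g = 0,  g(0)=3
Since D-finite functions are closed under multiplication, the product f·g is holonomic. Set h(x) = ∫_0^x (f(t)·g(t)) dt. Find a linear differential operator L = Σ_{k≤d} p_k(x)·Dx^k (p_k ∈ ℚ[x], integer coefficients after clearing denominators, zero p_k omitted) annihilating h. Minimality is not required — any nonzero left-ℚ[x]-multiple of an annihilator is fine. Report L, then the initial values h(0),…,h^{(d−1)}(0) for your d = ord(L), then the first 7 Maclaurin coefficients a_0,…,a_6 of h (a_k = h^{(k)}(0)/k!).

f: a_k = 4, 4, 20, 36, 116, 260, 724, …
g: a_k = 3, 3, 12, 21, 57, 120, 291, …
Product ⇒ symmetric product L₀, ord ≤ 1.
∫: right-multiply L₀ by Dx.
L = (-2 - 12·x + 21·x^2 + 48·x^3)·Dx + (1 - 2·x - 6·x^2 + 7·x^3 + 12·x^4)·Dx^2  (order 2).
h: a_k = 0, 12, 12, 40, 75, 1008/5, 448, …
ICs: h(0) = 0, h′(0) = 12.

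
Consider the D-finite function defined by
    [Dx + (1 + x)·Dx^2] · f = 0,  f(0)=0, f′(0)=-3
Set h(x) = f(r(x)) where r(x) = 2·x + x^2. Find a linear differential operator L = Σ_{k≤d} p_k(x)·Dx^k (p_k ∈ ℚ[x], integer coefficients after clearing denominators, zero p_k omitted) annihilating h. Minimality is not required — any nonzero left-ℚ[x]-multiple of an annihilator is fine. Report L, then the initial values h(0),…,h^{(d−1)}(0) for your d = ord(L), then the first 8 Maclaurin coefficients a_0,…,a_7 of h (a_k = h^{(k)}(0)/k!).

L = Dx + (1 + x)·Dx^2  (order 2).
h: a_k = 0, -6, 3, -2, 3/2, -6/5, 1, -6/7, …
ICs: h(0) = 0, h′(0) = -6.

f: a_k = 0, -3, 3/2, -1, 3/4, -3/5, 1/2, -3/7, …
Change of var in L_f (x↦r) gives L₀.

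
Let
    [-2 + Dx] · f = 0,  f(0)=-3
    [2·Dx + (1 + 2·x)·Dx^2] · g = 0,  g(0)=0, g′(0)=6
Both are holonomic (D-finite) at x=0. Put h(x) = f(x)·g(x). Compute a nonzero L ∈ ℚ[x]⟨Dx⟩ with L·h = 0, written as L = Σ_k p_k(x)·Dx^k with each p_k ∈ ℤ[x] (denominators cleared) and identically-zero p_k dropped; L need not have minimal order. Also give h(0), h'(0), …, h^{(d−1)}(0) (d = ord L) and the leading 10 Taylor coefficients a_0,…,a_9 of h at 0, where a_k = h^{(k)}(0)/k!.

L = 8·x + (-2 - 8·x)·Dx + (1 + 2·x)·Dx^2  (order 2).
h: a_k = 0, -18, -18, -24, 0, -108/5, 28, -368/7, 464/5, -2516/15, …
ICs: h(0) = 0, h′(0) = -18.

f: a_k = -3, -6, -6, -4, -2, -4/5, -4/15, -8/105, -2/105, -4/945, …
g: a_k = 0, 6, -6, 8, -12, 96/5, -32, 384/7, -96, 512/3, …
Sym-product of L_f,L_g gives L₀ (≤ ord 2).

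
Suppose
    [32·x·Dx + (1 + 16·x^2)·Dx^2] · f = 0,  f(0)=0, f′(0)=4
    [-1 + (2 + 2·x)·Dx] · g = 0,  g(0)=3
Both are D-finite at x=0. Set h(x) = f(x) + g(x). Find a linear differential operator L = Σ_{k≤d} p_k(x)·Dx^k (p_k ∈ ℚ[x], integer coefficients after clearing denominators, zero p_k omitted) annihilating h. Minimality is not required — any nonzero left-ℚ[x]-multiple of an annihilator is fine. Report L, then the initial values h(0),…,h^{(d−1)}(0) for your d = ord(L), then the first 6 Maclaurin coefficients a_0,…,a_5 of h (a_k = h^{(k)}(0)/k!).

f: a_k = 0, 4, 0, -64/3, 0, 1024/5, …
g: a_k = 3, 3/2, -3/8, 3/16, -15/128, 21/256, …
f+g: L₀ = lclm(L_f,L_g), ord ≤ 2+1.
L = (-64 - 160·x + 3072·x^2 + 1536·x^3)·Dx + (-131 - 256·x + 5920·x^2 + 12288·x^3 + 5376·x^4)·Dx^2 + (-2 + 126·x + 192·x^2 + 2112·x^3 + 3584·x^4 + 1536·x^5)·Dx^3  (order 3).
h: a_k = 3, 11/2, -3/8, -1015/48, -15/128, 262249/1280, …
ICs: h(0) = 3, h′(0) = 11/2, h′′(0) = -3/4.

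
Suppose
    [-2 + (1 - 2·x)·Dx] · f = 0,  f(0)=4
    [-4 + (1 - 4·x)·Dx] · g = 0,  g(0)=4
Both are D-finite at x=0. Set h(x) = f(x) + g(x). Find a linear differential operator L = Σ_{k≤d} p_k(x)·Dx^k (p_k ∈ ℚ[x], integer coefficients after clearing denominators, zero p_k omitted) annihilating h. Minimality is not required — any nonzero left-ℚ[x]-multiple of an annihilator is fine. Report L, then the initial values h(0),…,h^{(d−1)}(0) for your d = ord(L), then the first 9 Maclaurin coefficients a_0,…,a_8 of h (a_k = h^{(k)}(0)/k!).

L = -16 + (12 - 32·x)·Dx + (-1 + 6·x - 8·x^2)·Dx^2  (order 2).
h: a_k = 8, 24, 80, 288, 1088, 4224, 16640, 66048, 263168, …
ICs: h(0) = 8, h′(0) = 24.

f: a_k = 4, 8, 16, 32, 64, 128, 256, 512, 1024, …
g: a_k = 4, 16, 64, 256, 1024, 4096, 16384, 65536, 262144, …
Weyl lclm of L_f,L_g ⇒ L₀ (ord ≤ 2).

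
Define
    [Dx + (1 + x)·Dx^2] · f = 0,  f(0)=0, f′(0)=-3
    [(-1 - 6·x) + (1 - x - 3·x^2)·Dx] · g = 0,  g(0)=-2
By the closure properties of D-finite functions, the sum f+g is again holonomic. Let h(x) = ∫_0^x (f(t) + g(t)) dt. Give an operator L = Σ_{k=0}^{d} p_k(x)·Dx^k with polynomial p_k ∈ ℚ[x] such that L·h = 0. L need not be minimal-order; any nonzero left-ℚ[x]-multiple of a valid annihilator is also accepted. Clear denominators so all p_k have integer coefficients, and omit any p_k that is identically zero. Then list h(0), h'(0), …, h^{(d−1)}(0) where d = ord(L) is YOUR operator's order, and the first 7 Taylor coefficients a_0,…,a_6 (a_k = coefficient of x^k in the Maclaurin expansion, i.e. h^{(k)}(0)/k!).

f: a_k = 0, -3, 3/2, -1, 3/4, -3/5, 1/2, …
g: a_k = -2, -2, -8, -14, -38, -80, -194, …
h₀=f+g: left-lcm gives L₀, ord ≤ 3.
h=∫₀ˣh₀: take L = L₀·Dx.
L = (-58 - 350·x - 636·x^2 - 756·x^3 - 324·x^4)·Dx^2 + (-40 - 364·x - 976·x^2 - 1632·x^3 - 1530·x^4 - 540·x^5)·Dx^3 + (9 + 31·x + 27·x^2 - 115·x^3 - 345·x^4 - 333·x^5 - 108·x^6)·Dx^4  (order 4).
h: a_k = 0, -2, -5/2, -13/6, -15/4, -149/20, -403/30, …
ICs: h(0) = 0, h′(0) = -2, h′′(0) = -5, h′′′(0) = -13.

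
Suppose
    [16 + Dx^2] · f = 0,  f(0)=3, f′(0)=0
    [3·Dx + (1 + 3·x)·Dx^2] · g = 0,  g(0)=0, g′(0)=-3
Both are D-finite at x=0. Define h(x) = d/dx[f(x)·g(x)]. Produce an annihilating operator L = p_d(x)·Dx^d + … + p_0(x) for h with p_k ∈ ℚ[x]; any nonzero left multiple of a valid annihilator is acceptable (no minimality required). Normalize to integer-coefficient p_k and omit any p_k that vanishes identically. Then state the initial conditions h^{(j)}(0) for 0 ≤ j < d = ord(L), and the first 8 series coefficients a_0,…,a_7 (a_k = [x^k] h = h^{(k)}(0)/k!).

L = (-252256 - 1400832·x + 774144·x^2 + 36937728·x^3 + 133871616·x^4 + 191102976·x^5 + 95551488·x^6) + (-43296 + 45216·x + 2557440·x^2 + 11404800·x^3 + 19906560·x^4 + 11943936·x^5)·Dx + (-14630 - 16992·x + 831600·x^2 + 6110208·x^3 + 17853696·x^4 + 23887872·x^5 + 11943936·x^6)·Dx^2 + (-2706 + 2826·x + 159840·x^2 + 712800·x^3 + 1244160·x^4 + 746496·x^5)·Dx^3 + (71 + 4410·x + 48951·x^2 + 237600·x^3 + 592920·x^4 + 746496·x^5 + 373248·x^6)·Dx^4  (order 4).
h: a_k = -9, 27, 135, -189, -129, 135, -269/5, 4623/5, …
ICs: h(0) = -9, h′(0) = 27, h′′(0) = 270, h′′′(0) = -1134.

f: a_k = 3, 0, -24, 0, 32, 0, -256/15, 0, …
g: a_k = 0, -3, 9/2, -9, 81/4, -243/5, 243/2, -2187/7, …
Sym-product of L_f,L_g gives L₀ (≤ ord 4).
Differentiate: ansatz ord ≤ ord L₀ ⇒ L.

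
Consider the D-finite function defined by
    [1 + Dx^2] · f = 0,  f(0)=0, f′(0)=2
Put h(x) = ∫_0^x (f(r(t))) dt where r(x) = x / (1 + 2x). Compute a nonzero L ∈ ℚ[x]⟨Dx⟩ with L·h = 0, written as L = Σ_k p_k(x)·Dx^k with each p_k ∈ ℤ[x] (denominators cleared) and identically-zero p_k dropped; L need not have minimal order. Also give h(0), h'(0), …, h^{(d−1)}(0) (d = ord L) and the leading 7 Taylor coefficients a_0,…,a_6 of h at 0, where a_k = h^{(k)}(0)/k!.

f: a_k = 0, 2, 0, -1/3, 0, 1/60, 0, …
L₀ from L_f via x↦r, Dx↦r'^{-1}Dx.
Integrate: L := L₀·Dx.
L = Dx + (4 + 24·x + 48·x^2 + 32·x^3)·Dx^2 + (1 + 8·x + 24·x^2 + 32·x^3 + 16·x^4)·Dx^3  (order 3).
h: a_k = 0, 0, 1, -4/3, 23/12, -14/5, 1441/360, …
ICs: h(0) = 0, h′(0) = 0, h′′(0) = 2.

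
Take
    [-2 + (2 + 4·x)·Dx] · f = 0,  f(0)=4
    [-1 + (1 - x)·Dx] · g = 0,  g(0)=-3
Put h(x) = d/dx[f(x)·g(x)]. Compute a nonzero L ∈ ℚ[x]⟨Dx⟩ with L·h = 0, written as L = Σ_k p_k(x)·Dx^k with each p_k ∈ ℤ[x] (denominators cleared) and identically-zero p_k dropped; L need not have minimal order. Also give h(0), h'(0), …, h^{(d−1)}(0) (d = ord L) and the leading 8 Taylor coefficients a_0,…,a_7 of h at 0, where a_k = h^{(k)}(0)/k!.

L = (3 + 12·x + 3·x^2) + (-2 - 3·x + 3·x^2 + 2·x^3)·Dx  (order 1).
h: a_k = -24, -36, -72, -66, -135, -135/2, -252, 135/4, …
ICs: h(0) = -24.

f: a_k = 4, 4, -2, 2, -5/2, 7/2, -21/4, 33/4, …
g: a_k = -3, -3, -3, -3, -3, -3, -3, -3, …
L₀ := L_f ⊗_s L_g (sym. prod.), ord ≤ 1.
Derive L from L₀ (diff closure).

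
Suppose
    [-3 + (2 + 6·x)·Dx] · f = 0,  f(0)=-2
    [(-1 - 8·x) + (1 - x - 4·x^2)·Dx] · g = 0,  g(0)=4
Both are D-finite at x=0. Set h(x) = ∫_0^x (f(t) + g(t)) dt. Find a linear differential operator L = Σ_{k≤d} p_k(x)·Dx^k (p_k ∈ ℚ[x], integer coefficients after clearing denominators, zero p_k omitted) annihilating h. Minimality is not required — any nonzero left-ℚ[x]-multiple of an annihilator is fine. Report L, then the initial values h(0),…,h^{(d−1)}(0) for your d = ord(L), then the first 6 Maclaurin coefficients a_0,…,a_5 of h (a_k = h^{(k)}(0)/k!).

L = (69 + 387·x + 900·x^2 + 1440·x^3)·Dx + (-49 - 318·x - 1257·x^2 - 3240·x^3 - 3600·x^4)·Dx^2 + (-2 + 46·x + 234·x^2 - 86·x^3 - 1440·x^4 - 1440·x^5)·Dx^3  (order 3).
h: a_k = 0, 2, 1/2, 89/12, 261/32, 7829/320, …
ICs: h(0) = 0, h′(0) = 2, h′′(0) = 1.

f: a_k = -2, -3, 9/4, -27/8, 405/64, -1701/128, …
g: a_k = 4, 4, 20, 36, 116, 260, …
Weyl lclm of L_f,L_g ⇒ L₀ (ord ≤ 2).
h=∫h₀ ⇒ L = L₀·Dx.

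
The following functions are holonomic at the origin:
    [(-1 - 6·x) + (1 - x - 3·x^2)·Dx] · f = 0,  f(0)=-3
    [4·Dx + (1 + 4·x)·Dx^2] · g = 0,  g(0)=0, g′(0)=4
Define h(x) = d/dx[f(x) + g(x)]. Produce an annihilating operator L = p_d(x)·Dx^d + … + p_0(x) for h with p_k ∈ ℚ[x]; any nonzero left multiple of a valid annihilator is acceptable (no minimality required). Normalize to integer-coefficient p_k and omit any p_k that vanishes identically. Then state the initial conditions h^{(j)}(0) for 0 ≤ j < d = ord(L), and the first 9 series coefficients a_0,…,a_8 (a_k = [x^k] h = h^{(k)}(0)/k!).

L = (212 + 1072·x + 3144·x^2 + 2160·x^3 + 2592·x^4) + (5 + 248·x + 1922·x^2 + 4308·x^3 + 4464·x^4 + 4320·x^5)·Dx + (-6 - 53·x - 108·x^2 + 110·x^3 + 519·x^4 + 1044·x^5 + 864·x^6)·Dx^2  (order 2).
h: a_k = 1, -40, 1, -484, 424, -5842, 11827, -77728, 230851, …
ICs: h(0) = 1, h′(0) = -40.

f: a_k = -3, -3, -12, -21, -57, -120, -291, -651, -1524, …
g: a_k = 0, 4, -8, 64/3, -64, 1024/5, -2048/3, 16384/7, -8192, …
f+g: L₀ = lclm(L_f,L_g), ord ≤ 1+2.
h=h₀': d/dx-closure on L₀ ⇒ L.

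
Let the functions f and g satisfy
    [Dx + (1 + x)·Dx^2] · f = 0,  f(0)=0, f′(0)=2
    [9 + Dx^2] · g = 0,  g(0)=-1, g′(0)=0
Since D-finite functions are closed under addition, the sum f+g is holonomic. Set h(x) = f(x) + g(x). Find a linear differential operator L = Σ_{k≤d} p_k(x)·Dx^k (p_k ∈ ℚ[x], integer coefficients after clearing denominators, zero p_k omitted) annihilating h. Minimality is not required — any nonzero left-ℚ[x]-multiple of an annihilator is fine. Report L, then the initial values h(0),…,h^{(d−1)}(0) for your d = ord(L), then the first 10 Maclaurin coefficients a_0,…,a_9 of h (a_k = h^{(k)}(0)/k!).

L = (135 + 162·x + 81·x^2)·Dx + (99 + 261·x + 243·x^2 + 81·x^3)·Dx^2 + (15 + 18·x + 9·x^2)·Dx^3 + (11 + 29·x + 27·x^2 + 9·x^3)·Dx^4  (order 4).
h: a_k = -1, 2, 7/2, 2/3, -31/8, 2/5, 163/240, 2/7, -1849/4480, 2/9, …
ICs: h(0) = -1, h′(0) = 2, h′′(0) = 7, h′′′(0) = 4.

f: a_k = 0, 2, -1, 2/3, -1/2, 2/5, -1/3, 2/7, -1/4, 2/9, …
g: a_k = -1, 0, 9/2, 0, -27/8, 0, 81/80, 0, -729/4480, 0, …
Sum ⇒ L₀ = lclm(L_f,L_g) in ℚ(x)⟨Dx⟩.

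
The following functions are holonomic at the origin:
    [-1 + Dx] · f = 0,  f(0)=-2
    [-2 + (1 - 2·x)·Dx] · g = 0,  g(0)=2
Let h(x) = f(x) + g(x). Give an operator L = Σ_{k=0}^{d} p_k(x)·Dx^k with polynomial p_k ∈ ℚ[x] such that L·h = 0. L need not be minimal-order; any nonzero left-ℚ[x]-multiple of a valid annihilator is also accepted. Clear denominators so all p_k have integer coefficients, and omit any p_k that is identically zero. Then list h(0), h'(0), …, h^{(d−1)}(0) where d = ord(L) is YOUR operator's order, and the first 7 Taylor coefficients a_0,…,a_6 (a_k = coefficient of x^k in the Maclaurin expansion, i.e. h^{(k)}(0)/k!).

f: a_k = -2, -2, -1, -1/3, -1/12, -1/60, -1/360, …
g: a_k = 2, 4, 8, 16, 32, 64, 128, …
f+g: L₀ = lclm(L_f,L_g), ord ≤ 1+1.
L = (6 + 4·x) + (-7 - 4·x + 4·x^2)·Dx + (1 - 4·x^2)·Dx^2  (order 2).
h: a_k = 0, 2, 7, 47/3, 383/12, 3839/60, 46079/360, …
ICs: h(0) = 0, h′(0) = 2.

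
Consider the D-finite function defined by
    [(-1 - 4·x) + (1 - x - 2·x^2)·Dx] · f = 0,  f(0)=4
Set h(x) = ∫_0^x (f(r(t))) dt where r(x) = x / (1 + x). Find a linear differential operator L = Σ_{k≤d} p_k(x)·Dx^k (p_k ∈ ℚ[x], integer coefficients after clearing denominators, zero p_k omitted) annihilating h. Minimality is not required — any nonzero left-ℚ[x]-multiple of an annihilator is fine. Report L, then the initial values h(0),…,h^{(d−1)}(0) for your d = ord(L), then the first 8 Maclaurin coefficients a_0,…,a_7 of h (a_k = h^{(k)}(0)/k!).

L = (1 + 5·x)·Dx + (-1 - 2·x + x^2 + 2·x^3)·Dx^2  (order 2).
h: a_k = 0, 4, 2, 8/3, 0, 16/5, -8/3, 48/7, …
ICs: h(0) = 0, h′(0) = 4.

f: a_k = 4, 4, 12, 20, 44, 84, 172, 340, …
h₀=f(r): pull back L_f along r ⇒ L₀.
h=∫h₀ ⇒ L = L₀·Dx.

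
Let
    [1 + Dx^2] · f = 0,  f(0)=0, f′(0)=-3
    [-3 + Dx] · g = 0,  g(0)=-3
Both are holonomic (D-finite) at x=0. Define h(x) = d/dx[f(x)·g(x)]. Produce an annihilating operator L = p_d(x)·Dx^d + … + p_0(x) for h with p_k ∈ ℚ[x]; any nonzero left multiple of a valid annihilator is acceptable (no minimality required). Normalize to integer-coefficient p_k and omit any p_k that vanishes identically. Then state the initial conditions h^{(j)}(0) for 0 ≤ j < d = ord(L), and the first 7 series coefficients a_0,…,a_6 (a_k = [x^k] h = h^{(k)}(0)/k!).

L = 10 - 6·Dx + Dx^2  (order 2).
h: a_k = 9, 54, 117, 144, 237/2, 351/5, 307/10, …
ICs: h(0) = 9, h′(0) = 54.

f: a_k = 0, -3, 0, 1/2, 0, -1/40, 0, …
g: a_k = -3, -9, -27/2, -27/2, -81/8, -243/40, -243/80, …
f·g: L₀ = L_f ⊗_s L_g, ord ≤ 2·1.
h₀' ⇒ L via d/dx closure of L₀.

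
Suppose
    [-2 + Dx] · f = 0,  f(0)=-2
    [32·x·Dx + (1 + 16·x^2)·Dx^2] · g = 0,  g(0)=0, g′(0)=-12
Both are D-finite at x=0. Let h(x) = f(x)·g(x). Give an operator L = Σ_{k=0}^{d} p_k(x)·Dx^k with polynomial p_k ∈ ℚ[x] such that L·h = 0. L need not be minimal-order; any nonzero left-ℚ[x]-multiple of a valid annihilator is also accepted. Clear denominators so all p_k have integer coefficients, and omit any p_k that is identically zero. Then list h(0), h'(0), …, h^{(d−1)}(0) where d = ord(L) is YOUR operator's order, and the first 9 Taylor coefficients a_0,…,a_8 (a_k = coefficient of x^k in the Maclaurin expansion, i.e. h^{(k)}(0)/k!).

f: a_k = -2, -4, -4, -8/3, -4/3, -8/15, -8/45, -16/315, -4/315, …
g: a_k = 0, -12, 0, 64, 0, -3072/5, 0, 49152/7, 0, …
L₀ := L_f ⊗_s L_g (sym. prod.), ord ≤ 2.
L = (4 - 64·x + 64·x^2) + (-4 + 32·x - 64·x^2)·Dx + (1 + 16·x^2)·Dx^2  (order 2).
h: a_k = 0, 24, 48, -80, -224, 4944/5, 6880/3, -408416/35, -2780608/105, …
ICs: h(0) = 0, h′(0) = 24.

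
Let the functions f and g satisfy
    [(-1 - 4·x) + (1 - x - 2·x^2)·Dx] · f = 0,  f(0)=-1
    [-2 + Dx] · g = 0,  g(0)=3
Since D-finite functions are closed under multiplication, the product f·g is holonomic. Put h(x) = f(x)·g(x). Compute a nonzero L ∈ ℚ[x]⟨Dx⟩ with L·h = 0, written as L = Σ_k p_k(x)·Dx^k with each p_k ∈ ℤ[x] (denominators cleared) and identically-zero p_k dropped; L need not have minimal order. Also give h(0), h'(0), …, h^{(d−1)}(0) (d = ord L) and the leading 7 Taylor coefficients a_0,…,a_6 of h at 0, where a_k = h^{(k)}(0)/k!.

L = (3 + 2·x - 4·x^2) + (-1 + x + 2·x^2)·Dx  (order 1).
h: a_k = -3, -9, -21, -43, -87, -869/5, -5221/15, …
ICs: h(0) = -3.

f: a_k = -1, -1, -3, -5, -11, -21, -43, …
g: a_k = 3, 6, 6, 4, 2, 4/5, 4/15, …
h₀=f·g: eliminate ⇒ L₀, order ≤ 1·1.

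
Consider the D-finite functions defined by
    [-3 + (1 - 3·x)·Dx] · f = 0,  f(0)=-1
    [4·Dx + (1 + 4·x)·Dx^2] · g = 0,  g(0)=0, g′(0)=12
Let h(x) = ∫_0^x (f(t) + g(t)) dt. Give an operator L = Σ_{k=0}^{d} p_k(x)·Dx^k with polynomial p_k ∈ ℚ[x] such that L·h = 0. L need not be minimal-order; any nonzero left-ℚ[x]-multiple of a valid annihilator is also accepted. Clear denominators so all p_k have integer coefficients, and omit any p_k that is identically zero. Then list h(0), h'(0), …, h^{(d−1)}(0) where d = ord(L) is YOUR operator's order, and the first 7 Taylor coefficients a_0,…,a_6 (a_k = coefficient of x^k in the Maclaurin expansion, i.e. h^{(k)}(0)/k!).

f: a_k = -1, -3, -9, -27, -81, -243, -729, …
g: a_k = 0, 12, -24, 64, -192, 3072/5, -2048, …
f+g: L₀ = lclm(L_f,L_g), ord ≤ 1+2.
∫: right-multiply L₀ by Dx.
L = (204 + 144·x)·Dx^2 + (11 + 312·x + 288·x^2)·Dx^3 + (-5 - 11·x + 54·x^2 + 72·x^3)·Dx^4  (order 4).
h: a_k = 0, -1, 9/2, -11, 37/4, -273/5, 619/10, …
ICs: h(0) = 0, h′(0) = -1, h′′(0) = 9, h′′′(0) = -66.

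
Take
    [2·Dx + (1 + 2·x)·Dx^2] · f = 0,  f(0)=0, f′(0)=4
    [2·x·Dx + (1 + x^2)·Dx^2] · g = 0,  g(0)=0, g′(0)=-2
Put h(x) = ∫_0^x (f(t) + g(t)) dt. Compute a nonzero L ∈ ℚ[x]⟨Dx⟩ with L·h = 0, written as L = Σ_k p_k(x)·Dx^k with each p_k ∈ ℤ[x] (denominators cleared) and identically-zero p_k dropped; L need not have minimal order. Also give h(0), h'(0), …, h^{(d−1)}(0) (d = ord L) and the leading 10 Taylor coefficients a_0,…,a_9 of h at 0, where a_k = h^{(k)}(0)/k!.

L = (-2 - 12·x + 6·x^2 + 4·x^3)·Dx^2 + (-5 - 4·x - 9·x^2 + 12·x^3 + 8·x^4)·Dx^3 + (-1 - x + 2·x^2 + x^3 + 3·x^4 + 2·x^5)·Dx^4  (order 4).
h: a_k = 0, 0, 1, -4/3, 3/2, -8/5, 31/15, -64/21, 129/28, -64/9, …
ICs: h(0) = 0, h′(0) = 0, h′′(0) = 2, h′′′(0) = -8.

f: a_k = 0, 4, -4, 16/3, -8, 64/5, -64/3, 256/7, -64, 1024/9, …
g: a_k = 0, -2, 0, 2/3, 0, -2/5, 0, 2/7, 0, -2/9, …
L₀ := lclm(L_f,L_g); ord L₀ ≤ 2+2.
h=∫h₀ ⇒ L = L₀·Dx.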